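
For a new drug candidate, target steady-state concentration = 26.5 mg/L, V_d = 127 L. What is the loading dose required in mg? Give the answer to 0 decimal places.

3366 mg

LD = Css × Vd = 26.5 × 127 = 3366 mg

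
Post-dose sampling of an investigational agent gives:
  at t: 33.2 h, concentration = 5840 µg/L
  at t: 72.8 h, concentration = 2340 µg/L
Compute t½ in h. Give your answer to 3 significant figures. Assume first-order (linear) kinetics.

k = ln(C₁/C₂) / (t₂ − t₁) = ln(5840/2340) / (72.8 − 33.2)
  = 0.9146 / 39.60 = 0.02310 h⁻¹
t½ = ln2 / k = 0.693147 / 0.02310 = 30.01 h

30.0 h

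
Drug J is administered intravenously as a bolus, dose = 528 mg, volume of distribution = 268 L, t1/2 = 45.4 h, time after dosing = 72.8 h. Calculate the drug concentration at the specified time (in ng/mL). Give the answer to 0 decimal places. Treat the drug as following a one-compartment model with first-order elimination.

648 ng/mL

C₀ = Dose / Vd = 528.0 / 268 = 1.970 mg/L
k = ln2 / t½ = 0.693147 / 45.4 = 0.01527 h⁻¹
C = C₀ · e^(−k·t) = 1.970 × e^(−0.01527 × 72.8)
  = 1.970 × 0.3290 = 0.6481 mg/L
Convert: 0.6481 mg/L × 1000 = 648.1 ng/mL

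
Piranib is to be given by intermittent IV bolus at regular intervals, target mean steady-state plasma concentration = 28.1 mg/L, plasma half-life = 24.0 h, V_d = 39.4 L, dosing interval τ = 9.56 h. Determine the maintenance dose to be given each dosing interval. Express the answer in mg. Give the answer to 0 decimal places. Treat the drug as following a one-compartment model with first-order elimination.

k = ln2 / t½ = 0.693147 / 24.0 = 0.02888 h⁻¹
CL = k × Vd = 0.02888 × 39.4 = 1.138 L/h
At steady state, Dose/τ = Css × CL.
Dose = Css × CL × τ = 28.1 × 1.138 × 9.56 = 305.7 mg

306 mg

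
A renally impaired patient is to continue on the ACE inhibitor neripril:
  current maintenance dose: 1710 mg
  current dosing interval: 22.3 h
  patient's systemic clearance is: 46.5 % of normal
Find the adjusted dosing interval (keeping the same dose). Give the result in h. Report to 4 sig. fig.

To keep the same average steady-state level, dosing rate must scale with clearance.
CL ratio = 46.5 / 100 = 0.4650
New interval (same dose) = 22.3 / 0.4650 = 47.96 h

47.96 h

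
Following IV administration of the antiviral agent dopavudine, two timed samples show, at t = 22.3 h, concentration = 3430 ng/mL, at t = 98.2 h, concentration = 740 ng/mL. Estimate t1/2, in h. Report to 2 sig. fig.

34 h

k = ln(C₁/C₂) / (t₂ − t₁) = ln(3430/740) / (98.2 − 22.3)
  = 1.534 / 75.90 = 0.02021 h⁻¹
t½ = ln2 / k = 0.693147 / 0.02021 = 34.30 h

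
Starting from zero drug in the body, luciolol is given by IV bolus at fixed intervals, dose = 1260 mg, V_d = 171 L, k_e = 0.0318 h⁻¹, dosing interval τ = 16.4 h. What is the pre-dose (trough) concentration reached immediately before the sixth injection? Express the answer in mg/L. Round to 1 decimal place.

C₀ per dose = Dose / Vd = 1260 / 171 = 7.368 mg/L
Fraction remaining after one interval: r = e^(−kτ) = e^(−0.03180 × 16.4) = 0.5936
Before dose 6, 5 doses have been given (aged 1τ, 2τ, 3τ, 4τ, 5τ).
C_trough = C₀ × (r + r² + … + r^5) = C₀ × r(1−r^5)/(1−r)
        = 7.368 × 0.5936 × (1 − 0.07370) / (1 − 0.5936) = 9.969 mg/L

10.0 mg/L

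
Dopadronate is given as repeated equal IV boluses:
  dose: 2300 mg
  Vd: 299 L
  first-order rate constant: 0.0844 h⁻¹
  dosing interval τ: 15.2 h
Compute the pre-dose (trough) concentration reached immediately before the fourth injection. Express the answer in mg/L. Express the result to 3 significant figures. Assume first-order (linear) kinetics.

2.89 mg/L

C₀ per dose = Dose / Vd = 2300 / 299 = 7.692 mg/L
Fraction remaining after one interval: r = e^(−kτ) = e^(−0.08440 × 15.2) = 0.2772
Before dose 4, 3 doses have been given (aged 1τ, 2τ, 3τ).
C_trough = C₀ × (r + r² + … + r^3) = C₀ × r(1−r^3)/(1−r)
        = 7.692 × 0.2772 × (1 − 0.02130) / (1 − 0.2772) = 2.887 mg/L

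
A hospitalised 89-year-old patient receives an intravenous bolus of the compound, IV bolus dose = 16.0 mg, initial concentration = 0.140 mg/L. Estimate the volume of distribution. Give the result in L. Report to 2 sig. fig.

110 L

Vd = Dose / C₀ = 16.00 / 0.140 = 114.3 L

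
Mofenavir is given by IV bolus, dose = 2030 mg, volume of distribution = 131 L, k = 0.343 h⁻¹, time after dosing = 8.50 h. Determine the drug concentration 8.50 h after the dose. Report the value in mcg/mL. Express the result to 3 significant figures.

0.840 mcg/mL

C₀ = Dose / Vd = 2030 / 131 = 15.50 mg/L
C = C₀ · e^(−k·t) = 15.50 × e^(−0.3430 × 8.50)
  = 15.50 × 0.05418 = 0.8398 mg/L
(0.8398 mg/L = 0.8398 mcg/mL)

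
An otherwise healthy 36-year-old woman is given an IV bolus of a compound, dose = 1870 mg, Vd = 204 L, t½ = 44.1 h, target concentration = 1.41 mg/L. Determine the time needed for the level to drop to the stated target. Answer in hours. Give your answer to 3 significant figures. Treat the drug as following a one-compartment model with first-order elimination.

119 h

C₀ = Dose / Vd = 1870 / 204 = 9.167 mg/L
k = ln2 / t½ = 0.693147 / 44.1 = 0.01572 h⁻¹
t = ln(C₀ / C) / k = ln(9.167 / 1.41) / 0.01572
  = ln(6.501) / 0.01572 = 1.872 / 0.01572 = 119.1 h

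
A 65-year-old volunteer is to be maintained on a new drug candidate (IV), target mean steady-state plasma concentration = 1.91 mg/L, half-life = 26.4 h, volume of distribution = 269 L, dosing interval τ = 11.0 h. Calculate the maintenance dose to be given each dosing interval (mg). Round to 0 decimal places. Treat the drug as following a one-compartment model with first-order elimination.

148 mg

k = ln2 / t½ = 0.693147 / 26.4 = 0.02626 h⁻¹
CL = k × Vd = 0.02626 × 269 = 7.064 L/h
At steady state, Dose/τ = Css × CL.
Dose = Css × CL × τ = 1.91 × 7.064 × 11.0 = 148.4 mg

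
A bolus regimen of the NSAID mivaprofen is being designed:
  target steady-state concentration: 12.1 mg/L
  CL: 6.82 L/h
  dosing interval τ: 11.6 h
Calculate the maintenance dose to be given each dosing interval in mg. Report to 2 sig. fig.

At steady state, Dose/τ = Css × CL.
Dose = Css × CL × τ = 12.1 × 6.820 × 11.6 = 957.3 mg

960 mg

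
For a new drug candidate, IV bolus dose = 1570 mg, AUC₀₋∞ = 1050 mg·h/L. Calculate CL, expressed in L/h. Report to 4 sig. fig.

CL = Dose / AUC = 1570 / 1050 = 1.495 L/h

1.495 L/h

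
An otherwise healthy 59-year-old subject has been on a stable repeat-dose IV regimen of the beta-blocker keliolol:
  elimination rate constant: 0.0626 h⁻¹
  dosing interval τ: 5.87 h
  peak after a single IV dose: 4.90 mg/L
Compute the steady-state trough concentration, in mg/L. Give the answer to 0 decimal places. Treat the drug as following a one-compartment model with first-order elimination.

e^(−kτ) = e^(−0.06260 × 5.87) = 0.6925
Accumulation ratio R = 1 / (1 − e^(−kτ)) = 1 / (1 − 0.6925) = 3.252
Steady-state trough = C₀ × R × e^(−kτ) = 4.90 × 3.252 × 0.6925 = 11.03 mg/L

11 mg/L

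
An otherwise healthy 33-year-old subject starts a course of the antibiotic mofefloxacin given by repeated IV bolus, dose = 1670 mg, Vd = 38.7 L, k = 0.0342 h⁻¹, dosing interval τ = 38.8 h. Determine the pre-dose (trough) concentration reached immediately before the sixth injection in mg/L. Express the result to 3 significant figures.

C₀ per dose = Dose / Vd = 1670 / 38.7 = 43.15 mg/L
Fraction remaining after one interval: r = e^(−kτ) = e^(−0.03420 × 38.8) = 0.2653
Before dose 6, 5 doses have been given (aged 1τ, 2τ, 3τ, 4τ, 5τ).
C_trough = C₀ × (r + r² + … + r^5) = C₀ × r(1−r^5)/(1−r)
        = 43.15 × 0.2653 × (1 − 0.001314) / (1 − 0.2653) = 15.56 mg/L

15.6 mg/L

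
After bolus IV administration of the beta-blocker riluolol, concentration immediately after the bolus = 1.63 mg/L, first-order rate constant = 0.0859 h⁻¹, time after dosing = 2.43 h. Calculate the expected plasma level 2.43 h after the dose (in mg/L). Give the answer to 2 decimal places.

C = C₀ · e^(−k·t) = 1.630 × e^(−0.08590 × 2.43)
  = 1.630 × 0.8116 = 1.323 mg/L

1.32 mg/L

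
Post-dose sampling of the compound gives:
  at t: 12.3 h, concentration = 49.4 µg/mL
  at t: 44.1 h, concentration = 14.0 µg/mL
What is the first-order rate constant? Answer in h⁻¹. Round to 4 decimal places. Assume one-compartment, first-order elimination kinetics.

0.0397 h⁻¹

k = ln(C₁/C₂) / (t₂ − t₁) = ln(49.4/14.0) / (44.1 − 12.3)
  = 1.261 / 31.80 = 0.03965 h⁻¹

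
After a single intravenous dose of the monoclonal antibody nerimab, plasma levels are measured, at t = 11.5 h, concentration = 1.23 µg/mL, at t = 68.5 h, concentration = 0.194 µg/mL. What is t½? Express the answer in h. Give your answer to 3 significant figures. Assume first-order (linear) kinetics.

21.4 h

k = ln(C₁/C₂) / (t₂ − t₁) = ln(1.23/0.194) / (68.5 − 11.5)
  = 1.847 / 57.00 = 0.03240 h⁻¹
t½ = ln2 / k = 0.693147 / 0.03240 = 21.39 h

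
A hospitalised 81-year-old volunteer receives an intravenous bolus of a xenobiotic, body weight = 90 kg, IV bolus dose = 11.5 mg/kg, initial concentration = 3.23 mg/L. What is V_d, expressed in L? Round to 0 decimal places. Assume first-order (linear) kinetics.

320 L

Dose = 11.5 × 90 = 1035 mg
Vd = Dose / C₀ = 1035 / 3.23 = 320.4 L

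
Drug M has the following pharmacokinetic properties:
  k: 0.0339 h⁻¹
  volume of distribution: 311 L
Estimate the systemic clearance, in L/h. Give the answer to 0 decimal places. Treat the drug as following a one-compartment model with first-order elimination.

CL = k × Vd = 0.0339 × 311 = 10.54 L/h

11 L/h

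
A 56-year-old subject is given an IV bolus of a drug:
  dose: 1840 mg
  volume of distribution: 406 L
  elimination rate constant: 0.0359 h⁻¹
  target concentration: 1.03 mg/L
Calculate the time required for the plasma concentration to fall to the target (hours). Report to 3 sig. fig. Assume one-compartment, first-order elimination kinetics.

C₀ = Dose / Vd = 1840 / 406 = 4.532 mg/L
t = ln(C₀ / C) / k = ln(4.532 / 1.03) / 0.03590
  = ln(4.400) / 0.03590 = 1.482 / 0.03590 = 41.28 h

41.3 h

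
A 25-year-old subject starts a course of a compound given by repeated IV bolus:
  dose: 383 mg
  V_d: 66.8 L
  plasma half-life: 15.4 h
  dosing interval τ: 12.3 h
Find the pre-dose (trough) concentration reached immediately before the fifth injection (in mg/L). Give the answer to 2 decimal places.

C₀ per dose = Dose / Vd = 383 / 66.8 = 5.734 mg/L
k = ln2 / t½ = 0.693147 / 15.4 = 0.04501 h⁻¹
Fraction remaining after one interval: r = e^(−kτ) = e^(−0.04501 × 12.3) = 0.5749
Before dose 5, 4 doses have been given (aged 1τ, 2τ, 3τ, 4τ).
C_trough = C₀ × (r + r² + … + r^4) = C₀ × r(1−r^4)/(1−r)
        = 5.734 × 0.5749 × (1 − 0.1092) / (1 − 0.5749) = 6.908 mg/L

6.91 mg/L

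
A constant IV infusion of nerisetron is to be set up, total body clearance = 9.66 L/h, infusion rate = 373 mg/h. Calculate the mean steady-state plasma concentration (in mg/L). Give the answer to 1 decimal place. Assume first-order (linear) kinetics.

38.6 mg/L

At steady state Css = R₀ / CL = 373 / 9.660 = 38.61 mg/L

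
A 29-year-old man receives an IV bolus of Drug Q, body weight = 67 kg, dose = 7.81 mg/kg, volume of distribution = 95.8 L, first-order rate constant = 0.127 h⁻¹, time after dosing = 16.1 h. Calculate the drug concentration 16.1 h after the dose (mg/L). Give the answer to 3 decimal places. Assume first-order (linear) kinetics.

0.707 mg/L

Total dose = 7.81 × 67 = 523.3 mg
C₀ = Dose / Vd = 523.3 / 95.8 = 5.462 mg/L
C = C₀ · e^(−k·t) = 5.462 × e^(−0.1270 × 16.1)
  = 5.462 × 0.1294 = 0.7068 mg/L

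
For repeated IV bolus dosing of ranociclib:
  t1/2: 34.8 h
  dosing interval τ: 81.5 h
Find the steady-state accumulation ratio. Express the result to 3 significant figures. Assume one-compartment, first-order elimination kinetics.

k = ln2 / t½ = 0.693147 / 34.8 = 0.01992 h⁻¹
e^(−kτ) = e^(−0.01992 × 81.5) = 0.1972
Accumulation ratio R = 1 / (1 − e^(−kτ)) = 1 / (1 − 0.1972) = 1.246

1.25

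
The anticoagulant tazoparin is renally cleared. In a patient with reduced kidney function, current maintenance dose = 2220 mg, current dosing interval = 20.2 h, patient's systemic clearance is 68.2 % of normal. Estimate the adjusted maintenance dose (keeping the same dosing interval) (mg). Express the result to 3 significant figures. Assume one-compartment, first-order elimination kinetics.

1510 mg

To keep the same average steady-state level, dosing rate must scale with clearance.
CL ratio = 68.2 / 100 = 0.6820
New dose (same interval) = 2220 × 0.6820 = 1514 mg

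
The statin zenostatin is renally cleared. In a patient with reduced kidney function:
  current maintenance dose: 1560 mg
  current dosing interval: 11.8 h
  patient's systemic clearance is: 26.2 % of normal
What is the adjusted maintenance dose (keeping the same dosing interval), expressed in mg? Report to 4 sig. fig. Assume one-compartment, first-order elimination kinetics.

To keep the same average steady-state level, dosing rate must scale with clearance.
CL ratio = 26.2 / 100 = 0.2620
New dose (same interval) = 1560 × 0.2620 = 408.7 mg

408.7 mg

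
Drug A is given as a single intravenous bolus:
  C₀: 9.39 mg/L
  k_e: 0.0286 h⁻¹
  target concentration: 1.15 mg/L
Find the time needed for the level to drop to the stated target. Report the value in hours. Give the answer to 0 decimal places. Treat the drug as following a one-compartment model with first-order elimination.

t = ln(C₀ / C) / k = ln(9.390 / 1.15) / 0.02860
  = ln(8.165) / 0.02860 = 2.100 / 0.02860 = 73.43 h

73 h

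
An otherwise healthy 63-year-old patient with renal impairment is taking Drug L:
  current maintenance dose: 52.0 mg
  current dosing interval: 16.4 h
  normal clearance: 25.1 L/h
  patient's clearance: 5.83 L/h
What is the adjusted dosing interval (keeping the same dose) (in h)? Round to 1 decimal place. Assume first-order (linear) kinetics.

70.6 h

To keep the same average steady-state level, dosing rate must scale with clearance.
CL ratio = 5.83 / 25.1 = 0.2323
New interval (same dose) = 16.4 / 0.2323 = 70.60 h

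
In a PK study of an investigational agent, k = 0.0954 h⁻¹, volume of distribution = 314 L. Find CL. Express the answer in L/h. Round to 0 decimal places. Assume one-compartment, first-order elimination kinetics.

30 L/h

CL = k × Vd = 0.0954 × 314 = 29.96 L/h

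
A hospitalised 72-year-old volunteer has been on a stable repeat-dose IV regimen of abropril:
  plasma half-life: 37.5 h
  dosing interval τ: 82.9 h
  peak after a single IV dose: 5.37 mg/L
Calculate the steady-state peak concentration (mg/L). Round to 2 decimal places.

k = ln2 / t½ = 0.693147 / 37.5 = 0.01848 h⁻¹
e^(−kτ) = e^(−0.01848 × 82.9) = 0.2161
Accumulation ratio R = 1 / (1 − e^(−kτ)) = 1 / (1 − 0.2161) = 1.276
Steady-state peak = C₀ × R = 5.37 × 1.276 = 6.852 mg/L

6.85 mg/L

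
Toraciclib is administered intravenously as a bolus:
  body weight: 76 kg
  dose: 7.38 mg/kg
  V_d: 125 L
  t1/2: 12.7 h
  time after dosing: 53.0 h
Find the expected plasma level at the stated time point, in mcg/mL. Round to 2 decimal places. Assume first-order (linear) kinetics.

Total dose = 7.38 × 76 = 560.9 mg
C₀ = Dose / Vd = 560.9 / 125 = 4.487 mg/L
k = ln2 / t½ = 0.693147 / 12.7 = 0.05458 h⁻¹
C = C₀ · e^(−k·t) = 4.487 × e^(−0.05458 × 53.0)
  = 4.487 × 0.05542 = 0.2487 mg/L
(0.2487 mg/L = 0.2487 mcg/mL)

0.25 mcg/mL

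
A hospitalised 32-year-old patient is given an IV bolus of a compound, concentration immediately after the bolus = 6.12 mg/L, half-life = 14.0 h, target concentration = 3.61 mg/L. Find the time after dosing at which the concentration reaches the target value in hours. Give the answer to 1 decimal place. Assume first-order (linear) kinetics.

10.7 h

k = ln2 / t½ = 0.693147 / 14.0 = 0.04951 h⁻¹
t = ln(C₀ / C) / k = ln(6.120 / 3.61) / 0.04951
  = ln(1.695) / 0.04951 = 0.5277 / 0.04951 = 10.66 h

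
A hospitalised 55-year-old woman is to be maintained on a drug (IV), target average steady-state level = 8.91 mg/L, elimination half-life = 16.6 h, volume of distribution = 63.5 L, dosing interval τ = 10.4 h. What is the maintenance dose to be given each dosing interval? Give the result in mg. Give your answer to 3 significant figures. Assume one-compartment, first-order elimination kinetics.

246 mg

k = ln2 / t½ = 0.693147 / 16.6 = 0.04176 h⁻¹
CL = k × Vd = 0.04176 × 63.5 = 2.652 L/h
At steady state, Dose/τ = Css × CL.
Dose = Css × CL × τ = 8.91 × 2.652 × 10.4 = 245.7 mg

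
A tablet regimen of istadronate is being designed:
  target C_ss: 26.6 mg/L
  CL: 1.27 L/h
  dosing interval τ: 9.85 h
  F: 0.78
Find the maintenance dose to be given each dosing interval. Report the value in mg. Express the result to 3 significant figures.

427 mg

At steady state, F × (Dose/τ) = Css × CL.
Dose = Css × CL × τ / F = 26.6 × 1.270 × 9.85 / 0.78 = 426.6 mg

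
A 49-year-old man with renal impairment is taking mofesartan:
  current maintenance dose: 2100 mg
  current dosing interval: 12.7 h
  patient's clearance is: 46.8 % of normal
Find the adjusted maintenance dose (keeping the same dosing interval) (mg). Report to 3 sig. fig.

983 mg

To keep the same average steady-state level, dosing rate must scale with clearance.
CL ratio = 46.8 / 100 = 0.4680
New dose (same interval) = 2100 × 0.4680 = 982.8 mg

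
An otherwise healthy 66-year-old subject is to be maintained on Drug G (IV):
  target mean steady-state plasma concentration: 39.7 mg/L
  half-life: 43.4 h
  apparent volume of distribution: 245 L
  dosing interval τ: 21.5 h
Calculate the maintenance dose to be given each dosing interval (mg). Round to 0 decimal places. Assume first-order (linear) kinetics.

k = ln2 / t½ = 0.693147 / 43.4 = 0.01597 h⁻¹
CL = k × Vd = 0.01597 × 245 = 3.913 L/h
At steady state, Dose/τ = Css × CL.
Dose = Css × CL × τ = 39.7 × 3.913 × 21.5 = 3340 mg

3340 mg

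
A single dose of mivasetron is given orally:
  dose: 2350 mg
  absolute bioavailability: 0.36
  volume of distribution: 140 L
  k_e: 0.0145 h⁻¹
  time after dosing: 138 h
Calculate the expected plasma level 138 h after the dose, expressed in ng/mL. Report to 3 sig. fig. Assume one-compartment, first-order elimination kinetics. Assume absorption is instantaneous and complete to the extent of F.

Amount reaching circulation = F × Dose = 0.36 × 2350 = 846.0 mg
C₀ = F·Dose / Vd = 846.0 / 140 = 6.043 mg/L
C = C₀ · e^(−k·t) = 6.043 × e^(−0.01450 × 138)
  = 6.043 × 0.1352 = 0.8170 mg/L
Convert: 0.8170 mg/L × 1000 = 817.0 ng/mL

817 ng/mL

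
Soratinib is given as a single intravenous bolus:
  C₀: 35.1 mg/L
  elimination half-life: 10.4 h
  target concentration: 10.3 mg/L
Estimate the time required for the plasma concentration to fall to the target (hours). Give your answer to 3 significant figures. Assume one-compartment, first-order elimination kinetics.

18.4 h

k = ln2 / t½ = 0.693147 / 10.4 = 0.06665 h⁻¹
t = ln(C₀ / C) / k = ln(35.10 / 10.3) / 0.06665
  = ln(3.408) / 0.06665 = 1.226 / 0.06665 = 18.39 h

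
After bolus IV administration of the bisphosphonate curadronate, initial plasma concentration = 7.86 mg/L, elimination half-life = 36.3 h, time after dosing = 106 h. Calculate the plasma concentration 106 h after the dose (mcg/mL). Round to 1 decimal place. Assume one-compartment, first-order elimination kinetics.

1.0 mcg/mL

k = ln2 / t½ = 0.693147 / 36.3 = 0.01909 h⁻¹
C = C₀ · e^(−k·t) = 7.860 × e^(−0.01909 × 106)
  = 7.860 × 0.1322 = 1.039 mg/L
(1.039 mg/L = 1.039 mcg/mL)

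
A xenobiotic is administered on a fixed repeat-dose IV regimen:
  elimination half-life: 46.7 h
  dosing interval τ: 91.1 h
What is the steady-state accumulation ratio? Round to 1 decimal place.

1.3

k = ln2 / t½ = 0.693147 / 46.7 = 0.01484 h⁻¹
e^(−kτ) = e^(−0.01484 × 91.1) = 0.2587
Accumulation ratio R = 1 / (1 − e^(−kτ)) = 1 / (1 − 0.2587) = 1.349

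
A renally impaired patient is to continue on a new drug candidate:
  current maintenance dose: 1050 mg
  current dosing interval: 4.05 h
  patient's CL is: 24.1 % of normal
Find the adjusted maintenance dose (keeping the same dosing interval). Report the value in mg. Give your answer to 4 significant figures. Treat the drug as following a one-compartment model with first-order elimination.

To keep the same average steady-state level, dosing rate must scale with clearance.
CL ratio = 24.1 / 100 = 0.2410
New dose (same interval) = 1050 × 0.2410 = 253.1 mg

253.1 mg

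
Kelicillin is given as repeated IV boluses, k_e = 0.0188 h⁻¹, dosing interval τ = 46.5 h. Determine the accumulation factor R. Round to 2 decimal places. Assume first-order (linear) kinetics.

1.72

e^(−kτ) = e^(−0.01880 × 46.5) = 0.4172
Accumulation ratio R = 1 / (1 − e^(−kτ)) = 1 / (1 − 0.4172) = 1.716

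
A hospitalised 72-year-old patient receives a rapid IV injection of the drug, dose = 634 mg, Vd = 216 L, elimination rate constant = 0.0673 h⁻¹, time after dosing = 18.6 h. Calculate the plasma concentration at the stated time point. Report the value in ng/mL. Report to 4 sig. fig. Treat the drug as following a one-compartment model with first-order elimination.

839.4 ng/mL

C₀ = Dose / Vd = 634.0 / 216 = 2.935 mg/L
C = C₀ · e^(−k·t) = 2.935 × e^(−0.06730 × 18.6)
  = 2.935 × 0.2860 = 0.8394 mg/L
Convert: 0.8394 mg/L × 1000 = 839.4 ng/mL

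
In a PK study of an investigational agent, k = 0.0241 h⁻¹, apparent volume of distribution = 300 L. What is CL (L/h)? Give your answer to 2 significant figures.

CL = k × Vd = 0.0241 × 300 = 7.230 L/h

7.2 L/h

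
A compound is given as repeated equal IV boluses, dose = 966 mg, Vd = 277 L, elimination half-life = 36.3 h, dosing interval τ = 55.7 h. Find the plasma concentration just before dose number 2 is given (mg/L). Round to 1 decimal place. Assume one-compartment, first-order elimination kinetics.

C₀ per dose = Dose / Vd = 966 / 277 = 3.487 mg/L
k = ln2 / t½ = 0.693147 / 36.3 = 0.01909 h⁻¹
Fraction remaining after one interval: r = e^(−kτ) = e^(−0.01909 × 55.7) = 0.3453
Before dose 2, 1 dose has been given (aged 1τ).
C_trough = C₀ × r = 3.487 × 0.3453 = 1.204 mg/L

1.2 mg/L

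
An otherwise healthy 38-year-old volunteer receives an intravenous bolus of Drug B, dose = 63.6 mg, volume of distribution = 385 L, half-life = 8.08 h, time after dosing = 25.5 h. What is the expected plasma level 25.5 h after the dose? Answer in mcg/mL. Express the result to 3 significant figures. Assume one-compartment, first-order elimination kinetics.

0.0185 mcg/mL

C₀ = Dose / Vd = 63.60 / 385 = 0.1652 mg/L
k = ln2 / t½ = 0.693147 / 8.08 = 0.08579 h⁻¹
C = C₀ · e^(−k·t) = 0.1652 × e^(−0.08579 × 25.5)
  = 0.1652 × 0.1122 = 0.01854 mg/L
(0.01854 mg/L = 0.01854 mcg/mL)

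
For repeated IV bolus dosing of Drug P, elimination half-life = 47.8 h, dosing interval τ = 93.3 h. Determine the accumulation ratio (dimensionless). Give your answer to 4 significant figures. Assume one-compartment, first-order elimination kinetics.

k = ln2 / t½ = 0.693147 / 47.8 = 0.01450 h⁻¹
e^(−kτ) = e^(−0.01450 × 93.3) = 0.2585
Accumulation ratio R = 1 / (1 − e^(−kτ)) = 1 / (1 − 0.2585) = 1.349

1.349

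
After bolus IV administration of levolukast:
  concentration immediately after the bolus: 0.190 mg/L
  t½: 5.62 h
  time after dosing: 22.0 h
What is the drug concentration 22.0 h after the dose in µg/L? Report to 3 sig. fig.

12.6 µg/L

k = ln2 / t½ = 0.693147 / 5.62 = 0.1233 h⁻¹
C = C₀ · e^(−k·t) = 0.1900 × e^(−0.1233 × 22.0)
  = 0.1900 × 0.06636 = 0.01261 mg/L
Convert: 0.01261 mg/L × 1000 = 12.61 µg/L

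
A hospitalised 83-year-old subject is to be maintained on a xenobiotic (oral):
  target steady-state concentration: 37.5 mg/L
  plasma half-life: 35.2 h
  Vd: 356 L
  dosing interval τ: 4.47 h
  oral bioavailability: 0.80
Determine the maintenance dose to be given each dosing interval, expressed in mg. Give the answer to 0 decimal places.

1469 mg

k = ln2 / t½ = 0.693147 / 35.2 = 0.01969 h⁻¹
CL = k × Vd = 0.01969 × 356 = 7.010 L/h
At steady state, F × (Dose/τ) = Css × CL.
Dose = Css × CL × τ / F = 37.5 × 7.010 × 4.47 / 0.80 = 1469 mg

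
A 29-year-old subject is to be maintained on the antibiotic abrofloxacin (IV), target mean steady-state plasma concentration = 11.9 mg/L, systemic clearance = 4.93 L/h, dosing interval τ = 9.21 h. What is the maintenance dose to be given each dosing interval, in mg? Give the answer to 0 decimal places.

At steady state, Dose/τ = Css × CL.
Dose = Css × CL × τ = 11.9 × 4.930 × 9.21 = 540.3 mg

540 mg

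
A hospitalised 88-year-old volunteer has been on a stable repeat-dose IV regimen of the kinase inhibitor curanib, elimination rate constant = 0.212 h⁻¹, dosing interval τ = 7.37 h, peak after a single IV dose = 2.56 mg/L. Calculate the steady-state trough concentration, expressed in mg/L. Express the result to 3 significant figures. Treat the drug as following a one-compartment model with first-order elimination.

0.679 mg/L

e^(−kτ) = e^(−0.2120 × 7.37) = 0.2096
Accumulation ratio R = 1 / (1 − e^(−kτ)) = 1 / (1 − 0.2096) = 1.265
Steady-state trough = C₀ × R × e^(−kτ) = 2.56 × 1.265 × 0.2096 = 0.6788 mg/L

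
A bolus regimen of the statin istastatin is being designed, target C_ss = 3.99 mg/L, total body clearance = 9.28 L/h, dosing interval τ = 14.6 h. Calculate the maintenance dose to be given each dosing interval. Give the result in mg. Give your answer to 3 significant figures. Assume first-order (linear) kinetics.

At steady state, Dose/τ = Css × CL.
Dose = Css × CL × τ = 3.99 × 9.280 × 14.6 = 540.6 mg

541 mg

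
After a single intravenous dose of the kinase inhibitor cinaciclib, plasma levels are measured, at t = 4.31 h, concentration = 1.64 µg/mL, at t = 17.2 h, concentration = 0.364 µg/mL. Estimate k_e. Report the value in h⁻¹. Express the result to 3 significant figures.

0.117 h⁻¹

k = ln(C₁/C₂) / (t₂ − t₁) = ln(1.64/0.364) / (17.2 − 4.31)
  = 1.505 / 12.89 = 0.1168 h⁻¹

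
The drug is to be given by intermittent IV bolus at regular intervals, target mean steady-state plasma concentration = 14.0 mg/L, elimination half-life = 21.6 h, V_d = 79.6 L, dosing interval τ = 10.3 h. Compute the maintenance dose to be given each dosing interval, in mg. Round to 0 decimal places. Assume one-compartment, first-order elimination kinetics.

368 mg

k = ln2 / t½ = 0.693147 / 21.6 = 0.03209 h⁻¹
CL = k × Vd = 0.03209 × 79.6 = 2.554 L/h
At steady state, Dose/τ = Css × CL.
Dose = Css × CL × τ = 14.0 × 2.554 × 10.3 = 368.3 mg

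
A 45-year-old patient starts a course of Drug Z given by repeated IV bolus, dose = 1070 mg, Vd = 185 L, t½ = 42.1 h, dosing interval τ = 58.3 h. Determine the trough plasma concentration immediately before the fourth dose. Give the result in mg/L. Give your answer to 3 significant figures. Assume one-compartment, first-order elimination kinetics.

C₀ per dose = Dose / Vd = 1070 / 185 = 5.784 mg/L
k = ln2 / t½ = 0.693147 / 42.1 = 0.01646 h⁻¹
Fraction remaining after one interval: r = e^(−kτ) = e^(−0.01646 × 58.3) = 0.3830
Before dose 4, 3 doses have been given (aged 1τ, 2τ, 3τ).
C_trough = C₀ × (r + r² + … + r^3) = C₀ × r(1−r^3)/(1−r)
        = 5.784 × 0.3830 × (1 − 0.05618) / (1 − 0.3830) = 3.389 mg/L

3.39 mg/L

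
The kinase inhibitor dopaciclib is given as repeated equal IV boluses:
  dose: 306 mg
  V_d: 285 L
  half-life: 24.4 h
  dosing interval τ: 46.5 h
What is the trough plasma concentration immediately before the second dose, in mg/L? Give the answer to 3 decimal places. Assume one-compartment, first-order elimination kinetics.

C₀ per dose = Dose / Vd = 306 / 285 = 1.074 mg/L
k = ln2 / t½ = 0.693147 / 24.4 = 0.02841 h⁻¹
Fraction remaining after one interval: r = e^(−kτ) = e^(−0.02841 × 46.5) = 0.2669
Before dose 2, 1 dose has been given (aged 1τ).
C_trough = C₀ × r = 1.074 × 0.2669 = 0.2867 mg/L

0.287 mg/L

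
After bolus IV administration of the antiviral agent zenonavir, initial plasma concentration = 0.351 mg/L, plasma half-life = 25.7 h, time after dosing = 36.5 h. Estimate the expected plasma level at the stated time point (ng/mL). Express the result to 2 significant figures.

k = ln2 / t½ = 0.693147 / 25.7 = 0.02697 h⁻¹
C = C₀ · e^(−k·t) = 0.3510 × e^(−0.02697 × 36.5)
  = 0.3510 × 0.3737 = 0.1312 mg/L
Convert: 0.1312 mg/L × 1000 = 131.2 ng/mL

130 ng/mL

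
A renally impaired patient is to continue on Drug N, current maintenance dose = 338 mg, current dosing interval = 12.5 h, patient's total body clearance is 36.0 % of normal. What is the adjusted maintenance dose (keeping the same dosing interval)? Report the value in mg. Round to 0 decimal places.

122 mg

To keep the same average steady-state level, dosing rate must scale with clearance.
CL ratio = 36.0 / 100 = 0.3600
New dose (same interval) = 338 × 0.3600 = 121.7 mg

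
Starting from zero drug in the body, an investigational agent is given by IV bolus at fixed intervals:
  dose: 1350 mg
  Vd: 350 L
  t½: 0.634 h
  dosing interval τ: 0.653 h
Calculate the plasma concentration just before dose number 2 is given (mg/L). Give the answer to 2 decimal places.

1.89 mg/L

C₀ per dose = Dose / Vd = 1350 / 350 = 3.857 mg/L
k = ln2 / t½ = 0.693147 / 0.634 = 1.093 h⁻¹
Fraction remaining after one interval: r = e^(−kτ) = e^(−1.093 × 0.653) = 0.4898
Before dose 2, 1 dose has been given (aged 1τ).
C_trough = C₀ × r = 3.857 × 0.4898 = 1.889 mg/L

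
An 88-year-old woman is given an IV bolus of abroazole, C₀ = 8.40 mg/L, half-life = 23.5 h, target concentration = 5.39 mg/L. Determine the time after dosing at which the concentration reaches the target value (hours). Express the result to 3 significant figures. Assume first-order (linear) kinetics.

k = ln2 / t½ = 0.693147 / 23.5 = 0.02950 h⁻¹
t = ln(C₀ / C) / k = ln(8.400 / 5.39) / 0.02950
  = ln(1.558) / 0.02950 = 0.4434 / 0.02950 = 15.03 h

15.0 h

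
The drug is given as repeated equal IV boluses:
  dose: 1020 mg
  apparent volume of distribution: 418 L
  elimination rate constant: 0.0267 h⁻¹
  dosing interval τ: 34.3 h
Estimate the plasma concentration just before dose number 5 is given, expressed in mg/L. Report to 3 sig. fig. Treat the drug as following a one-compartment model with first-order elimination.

C₀ per dose = Dose / Vd = 1020 / 418 = 2.440 mg/L
Fraction remaining after one interval: r = e^(−kτ) = e^(−0.02670 × 34.3) = 0.4002
Before dose 5, 4 doses have been given (aged 1τ, 2τ, 3τ, 4τ).
C_trough = C₀ × (r + r² + … + r^4) = C₀ × r(1−r^4)/(1−r)
        = 2.440 × 0.4002 × (1 − 0.02565) / (1 − 0.4002) = 1.586 mg/L

1.59 mg/L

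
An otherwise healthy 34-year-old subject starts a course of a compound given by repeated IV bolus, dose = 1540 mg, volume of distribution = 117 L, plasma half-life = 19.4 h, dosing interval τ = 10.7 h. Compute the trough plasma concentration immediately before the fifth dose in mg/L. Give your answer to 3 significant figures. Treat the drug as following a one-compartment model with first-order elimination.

22.1 mg/L

C₀ per dose = Dose / Vd = 1540 / 117 = 13.16 mg/L
k = ln2 / t½ = 0.693147 / 19.4 = 0.03573 h⁻¹
Fraction remaining after one interval: r = e^(−kτ) = e^(−0.03573 × 10.7) = 0.6823
Before dose 5, 4 doses have been given (aged 1τ, 2τ, 3τ, 4τ).
C_trough = C₀ × (r + r² + … + r^4) = C₀ × r(1−r^4)/(1−r)
        = 13.16 × 0.6823 × (1 − 0.2167) / (1 − 0.6823) = 22.14 mg/L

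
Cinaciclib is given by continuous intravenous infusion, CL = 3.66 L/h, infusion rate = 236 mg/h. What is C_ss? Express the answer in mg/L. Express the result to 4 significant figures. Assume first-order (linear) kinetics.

At steady state Css = R₀ / CL = 236 / 3.660 = 64.48 mg/L

64.48 mg/L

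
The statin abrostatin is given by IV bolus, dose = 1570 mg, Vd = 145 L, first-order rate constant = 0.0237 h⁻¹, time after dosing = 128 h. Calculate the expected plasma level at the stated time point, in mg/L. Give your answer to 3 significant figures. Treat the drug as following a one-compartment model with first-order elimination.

C₀ = Dose / Vd = 1570 / 145 = 10.83 mg/L
C = C₀ · e^(−k·t) = 10.83 × e^(−0.02370 × 128)
  = 10.83 × 0.04814 = 0.5214 mg/L

0.521 mg/L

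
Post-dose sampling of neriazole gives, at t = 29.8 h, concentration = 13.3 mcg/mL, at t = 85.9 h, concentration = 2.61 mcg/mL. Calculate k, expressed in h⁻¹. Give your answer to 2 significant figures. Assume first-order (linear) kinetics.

0.029 h⁻¹

k = ln(C₁/C₂) / (t₂ − t₁) = ln(13.3/2.61) / (85.9 − 29.8)
  = 1.628 / 56.10 = 0.02902 h⁻¹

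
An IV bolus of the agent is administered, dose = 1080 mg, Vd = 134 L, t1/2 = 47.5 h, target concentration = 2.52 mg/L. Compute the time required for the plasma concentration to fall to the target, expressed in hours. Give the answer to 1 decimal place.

C₀ = Dose / Vd = 1080 / 134 = 8.060 mg/L
k = ln2 / t½ = 0.693147 / 47.5 = 0.01459 h⁻¹
t = ln(C₀ / C) / k = ln(8.060 / 2.52) / 0.01459
  = ln(3.198) / 0.01459 = 1.163 / 0.01459 = 79.71 h

79.7 h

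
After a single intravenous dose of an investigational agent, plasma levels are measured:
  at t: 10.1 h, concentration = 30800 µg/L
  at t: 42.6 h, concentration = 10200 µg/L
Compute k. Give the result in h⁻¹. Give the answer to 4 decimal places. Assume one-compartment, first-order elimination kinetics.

k = ln(C₁/C₂) / (t₂ − t₁) = ln(30800/10200) / (42.6 − 10.1)
  = 1.105 / 32.50 = 0.03400 h⁻¹

0.0340 h⁻¹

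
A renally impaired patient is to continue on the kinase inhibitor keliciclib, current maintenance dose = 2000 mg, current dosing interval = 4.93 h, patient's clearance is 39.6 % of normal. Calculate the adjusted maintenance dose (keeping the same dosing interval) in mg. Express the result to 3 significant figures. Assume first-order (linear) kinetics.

792 mg

To keep the same average steady-state level, dosing rate must scale with clearance.
CL ratio = 39.6 / 100 = 0.3960
New dose (same interval) = 2000 × 0.3960 = 792.0 mg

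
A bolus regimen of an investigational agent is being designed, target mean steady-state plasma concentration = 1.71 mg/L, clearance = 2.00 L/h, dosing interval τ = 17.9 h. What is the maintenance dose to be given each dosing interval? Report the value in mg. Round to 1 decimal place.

61.2 mg

At steady state, Dose/τ = Css × CL.
Dose = Css × CL × τ = 1.71 × 2.000 × 17.9 = 61.22 mg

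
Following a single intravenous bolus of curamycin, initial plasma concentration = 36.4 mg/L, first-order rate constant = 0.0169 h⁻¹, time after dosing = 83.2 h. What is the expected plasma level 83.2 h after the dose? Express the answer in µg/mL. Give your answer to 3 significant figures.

8.92 µg/mL

C = C₀ · e^(−k·t) = 36.40 × e^(−0.01690 × 83.2)
  = 36.40 × 0.2451 = 8.922 mg/L
(8.922 mg/L = 8.922 µg/mL)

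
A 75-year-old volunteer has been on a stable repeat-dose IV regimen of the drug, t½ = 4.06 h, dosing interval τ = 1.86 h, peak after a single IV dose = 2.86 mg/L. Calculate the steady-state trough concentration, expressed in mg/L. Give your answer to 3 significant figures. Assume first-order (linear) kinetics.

7.65 mg/L

k = ln2 / t½ = 0.693147 / 4.06 = 0.1707 h⁻¹
e^(−kτ) = e^(−0.1707 × 1.86) = 0.7280
Accumulation ratio R = 1 / (1 − e^(−kτ)) = 1 / (1 − 0.7280) = 3.676
Steady-state trough = C₀ × R × e^(−kτ) = 2.86 × 3.676 × 0.7280 = 7.654 mg/L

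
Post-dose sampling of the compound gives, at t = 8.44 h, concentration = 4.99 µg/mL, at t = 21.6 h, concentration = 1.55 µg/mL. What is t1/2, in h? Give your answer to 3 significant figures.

k = ln(C₁/C₂) / (t₂ − t₁) = ln(4.99/1.55) / (21.6 − 8.44)
  = 1.169 / 13.16 = 0.08883 h⁻¹
t½ = ln2 / k = 0.693147 / 0.08883 = 7.803 h

7.80 h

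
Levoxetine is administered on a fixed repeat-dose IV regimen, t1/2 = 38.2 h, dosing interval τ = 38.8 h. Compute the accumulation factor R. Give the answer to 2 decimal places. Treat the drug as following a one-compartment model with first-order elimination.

k = ln2 / t½ = 0.693147 / 38.2 = 0.01815 h⁻¹
e^(−kτ) = e^(−0.01815 × 38.8) = 0.4945
Accumulation ratio R = 1 / (1 − e^(−kτ)) = 1 / (1 − 0.4945) = 1.978

1.98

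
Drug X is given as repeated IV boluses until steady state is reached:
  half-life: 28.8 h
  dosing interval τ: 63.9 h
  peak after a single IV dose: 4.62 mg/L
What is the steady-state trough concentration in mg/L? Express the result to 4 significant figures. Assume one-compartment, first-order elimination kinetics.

k = ln2 / t½ = 0.693147 / 28.8 = 0.02407 h⁻¹
e^(−kτ) = e^(−0.02407 × 63.9) = 0.2148
Accumulation ratio R = 1 / (1 − e^(−kτ)) = 1 / (1 − 0.2148) = 1.274
Steady-state trough = C₀ × R × e^(−kτ) = 4.62 × 1.274 × 0.2148 = 1.264 mg/L

1.264 mg/L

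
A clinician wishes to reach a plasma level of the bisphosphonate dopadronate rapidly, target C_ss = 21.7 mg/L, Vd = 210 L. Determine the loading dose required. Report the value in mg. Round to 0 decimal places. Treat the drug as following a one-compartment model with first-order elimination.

LD = Css × Vd = 21.7 × 210 = 4557 mg

4557 mg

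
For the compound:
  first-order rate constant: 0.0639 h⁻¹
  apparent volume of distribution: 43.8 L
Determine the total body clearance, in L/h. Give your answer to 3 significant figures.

2.80 L/h

CL = k × Vd = 0.0639 × 43.8 = 2.799 L/h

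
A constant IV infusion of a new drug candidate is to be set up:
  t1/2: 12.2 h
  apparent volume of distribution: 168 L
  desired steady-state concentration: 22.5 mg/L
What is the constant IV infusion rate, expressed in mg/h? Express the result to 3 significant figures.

k = ln2 / t½ = 0.693147 / 12.2 = 0.05682 h⁻¹
CL = k × Vd = 0.05682 × 168 = 9.546 L/h
At steady state, infusion rate R₀ = Css × CL = 22.5 × 9.546 = 214.8 mg/h

215 mg/h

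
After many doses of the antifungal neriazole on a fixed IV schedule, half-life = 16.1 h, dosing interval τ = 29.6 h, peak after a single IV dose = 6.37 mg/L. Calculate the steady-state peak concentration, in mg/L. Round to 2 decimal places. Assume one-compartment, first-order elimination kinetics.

8.84 mg/L

k = ln2 / t½ = 0.693147 / 16.1 = 0.04305 h⁻¹
e^(−kτ) = e^(−0.04305 × 29.6) = 0.2796
Accumulation ratio R = 1 / (1 − e^(−kτ)) = 1 / (1 − 0.2796) = 1.388
Steady-state peak = C₀ × R = 6.37 × 1.388 = 8.842 mg/L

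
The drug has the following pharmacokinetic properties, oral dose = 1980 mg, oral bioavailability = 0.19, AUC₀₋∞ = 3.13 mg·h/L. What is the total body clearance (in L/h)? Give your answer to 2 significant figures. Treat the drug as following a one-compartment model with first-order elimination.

120 L/h

CL = F·Dose / AUC = 0.19 × 1980 / 3.13 = 120.2 L/h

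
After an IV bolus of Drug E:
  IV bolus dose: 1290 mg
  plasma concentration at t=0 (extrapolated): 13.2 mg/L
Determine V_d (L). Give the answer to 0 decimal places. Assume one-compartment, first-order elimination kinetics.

98 L

Vd = Dose / C₀ = 1290 / 13.2 = 97.73 L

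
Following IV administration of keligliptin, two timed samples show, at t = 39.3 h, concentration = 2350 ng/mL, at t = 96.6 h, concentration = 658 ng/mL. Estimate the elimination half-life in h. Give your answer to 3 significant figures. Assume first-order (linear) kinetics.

k = ln(C₁/C₂) / (t₂ − t₁) = ln(2350/658) / (96.6 − 39.3)
  = 1.273 / 57.30 = 0.02222 h⁻¹
t½ = ln2 / k = 0.693147 / 0.02222 = 31.19 h

31.2 h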